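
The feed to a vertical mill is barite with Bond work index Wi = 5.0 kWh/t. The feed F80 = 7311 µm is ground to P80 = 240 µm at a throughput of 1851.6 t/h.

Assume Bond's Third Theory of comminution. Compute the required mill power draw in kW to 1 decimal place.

P = 4893.3 kW

W_Bond = 10·Wi·(1/√P₈₀ − 1/√F₈₀)
W = 10·5.0·(1/√240 − 1/√7311) = 10·5.0·(0.052854) = 2.6427 kWh/t
P = W·T = 2.6427·1851.6 = 4893.3 kW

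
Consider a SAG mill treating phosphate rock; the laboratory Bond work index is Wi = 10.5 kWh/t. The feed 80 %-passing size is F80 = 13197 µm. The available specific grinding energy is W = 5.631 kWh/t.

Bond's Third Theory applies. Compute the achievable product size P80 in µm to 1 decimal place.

P80 = 257.4 µm

Bond:  W = 10 Wi (1/√P − 1/√F)
P80^-0.5 = F80^-0.5 + W/(10 Wi)
  = 5.6310/(10·10.5) + 1/√13197 = 0.053629 + 0.008705 = 0.062333
P80 = (1/0.062333)² = 16.0428² = 257.37 µm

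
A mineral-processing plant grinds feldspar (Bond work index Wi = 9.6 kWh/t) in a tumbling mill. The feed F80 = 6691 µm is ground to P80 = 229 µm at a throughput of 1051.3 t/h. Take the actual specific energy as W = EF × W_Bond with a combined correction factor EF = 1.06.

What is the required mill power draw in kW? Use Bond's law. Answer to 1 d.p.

P = 5761.6 kW

W = 10·Wi·[P80^(−½) − F80^(−½)]
W = 10·9.6·(1/√229 − 1/√6691) = 10·9.6·(0.053857) = 5.1702 kWh/t
W_actual = 1.06 × 5.1702 = 5.4805 kWh/t
Mill draw = 5.4805 × 1051.3 = 5761.6 kW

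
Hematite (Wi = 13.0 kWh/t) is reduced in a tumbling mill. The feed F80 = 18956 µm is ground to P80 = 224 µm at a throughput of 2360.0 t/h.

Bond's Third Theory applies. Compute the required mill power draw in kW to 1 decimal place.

P = 18270.6 kW

W = 10 Wi (1/√P80 − 1/√F80)  [Bond]
W = 10·13.0·(1/√224 − 1/√18956) = 10·13.0·(0.059552) = 7.7418 kWh/t
Power = W × throughput = 7.7418 kWh/t × 2360.0 t/h = 18270.6 kW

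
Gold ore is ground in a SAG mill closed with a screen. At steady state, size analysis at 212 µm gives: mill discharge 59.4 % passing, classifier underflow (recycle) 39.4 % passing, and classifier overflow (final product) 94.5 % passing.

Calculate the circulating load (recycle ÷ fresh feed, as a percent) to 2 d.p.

CL = 175.50 %

Classifier node, passing 212 µm:
(1+r)·d = r·u + o ⇒ r = (o−d)/(d−u)
r = (94.5 − 59.4)/(59.4 − 39.4) = 35.1/20.0 = 1.7550
CL = 100·r = 175.50 %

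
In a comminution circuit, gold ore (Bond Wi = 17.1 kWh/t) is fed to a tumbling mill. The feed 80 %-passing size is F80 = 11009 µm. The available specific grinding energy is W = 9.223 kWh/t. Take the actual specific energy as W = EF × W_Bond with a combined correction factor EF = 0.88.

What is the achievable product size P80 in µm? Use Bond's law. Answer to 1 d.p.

P80 = 199.4 µm

Bond:  W = 10 Wi (1/√P − 1/√F)
W_Bond = W / EF = 9.223 / 0.88 = 10.4807 kWh/t
P80^(−½) = W_Bond/(10 Wi) + F80^(−½)
  = 10.4807/(10·17.1) + 1/√11009 = 0.061291 + 0.009531 = 0.070821
P80 = (1/0.070821)² = 14.1201² = 199.38 µm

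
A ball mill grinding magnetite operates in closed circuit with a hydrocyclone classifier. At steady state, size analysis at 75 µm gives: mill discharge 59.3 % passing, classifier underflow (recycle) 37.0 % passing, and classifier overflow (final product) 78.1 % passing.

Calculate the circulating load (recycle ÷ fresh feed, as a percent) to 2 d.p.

Balance %-passing 75 µm (r = R/F):
Fd + Rd = Ru + Fo ⇒ R/F = (o−d)/(d−u)
r = (78.1 − 59.3)/(59.3 − 37.0) = 18.8/22.3 = 0.8430
CL = 100·r = 84.30 %

CL = 84.30 %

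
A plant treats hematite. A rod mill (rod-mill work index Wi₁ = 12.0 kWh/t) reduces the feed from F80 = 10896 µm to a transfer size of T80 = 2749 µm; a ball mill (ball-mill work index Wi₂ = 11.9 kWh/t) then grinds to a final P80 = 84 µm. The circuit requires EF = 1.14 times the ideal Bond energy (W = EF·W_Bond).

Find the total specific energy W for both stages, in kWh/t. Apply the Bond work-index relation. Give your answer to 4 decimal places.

Bond:  W = 10 Wi (1/√P − 1/√F)
Stage 1 (10896→2749 µm, Wi₁=12.0): W₁ = 10·12.0·(0.019073 − 0.009580) = 1.1391 kWh/t
Stage 2 (2749→84 µm, Wi₂=11.9): W₂ = 10·11.9·(0.109109 − 0.019073) = 10.7143 kWh/t
W = W₁ + W₂ = 1.1391 + 10.7143 = 11.8534 kWh/t
W_actual = 1.14 × 11.8534 = 13.5129 kWh/t

W = 13.5129 kWh/t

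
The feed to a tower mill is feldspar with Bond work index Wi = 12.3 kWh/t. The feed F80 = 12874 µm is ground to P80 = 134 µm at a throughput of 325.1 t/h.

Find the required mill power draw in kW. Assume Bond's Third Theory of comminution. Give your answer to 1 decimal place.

P = 3102.0 kW

W_Bond = 10·Wi·(1/√P₈₀ − 1/√F₈₀)
W = 10·12.3·(1/√134 − 1/√12874) = 10·12.3·(0.077573) = 9.5415 kWh/t
Power = W × throughput = 9.5415 kWh/t × 325.1 t/h = 3102.0 kW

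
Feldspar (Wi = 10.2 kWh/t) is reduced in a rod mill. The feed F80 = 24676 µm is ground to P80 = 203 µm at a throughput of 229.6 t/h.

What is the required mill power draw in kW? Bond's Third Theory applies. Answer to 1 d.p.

W_Bond = 10·Wi·(1/√P₈₀ − 1/√F₈₀)
W = 10·10.2·(1/√203 − 1/√24676) = 10·10.2·(0.063820) = 6.5097 kWh/t
Mill draw = 6.5097 × 229.6 = 1494.6 kW

P = 1494.6 kW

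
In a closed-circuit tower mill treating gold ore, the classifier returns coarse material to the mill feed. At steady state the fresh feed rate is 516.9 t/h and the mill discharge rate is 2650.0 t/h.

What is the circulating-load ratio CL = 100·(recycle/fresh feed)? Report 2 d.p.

Mill node: discharge = fresh + recycle.
R = M − F = 2650.0 − 516.9 = 2133.1 t/h
CL = 100·R/F = 100·2133.1/516.9 = 412.67 %

CL = 412.67 %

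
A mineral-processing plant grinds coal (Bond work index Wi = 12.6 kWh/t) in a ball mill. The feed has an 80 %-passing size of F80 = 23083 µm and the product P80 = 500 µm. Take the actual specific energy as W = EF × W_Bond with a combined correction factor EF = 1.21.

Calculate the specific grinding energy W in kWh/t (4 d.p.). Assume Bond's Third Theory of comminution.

W = 5.8147 kWh/t

W = 10 Wi (1/√P80 − 1/√F80)  [Bond]
1/√500 = 0.044721;  1/√23083 = 0.006582
W = 10·12.6·(0.044721 − 0.006582) = 4.8056 kWh/t
W_actual = 1.21 × 4.8056 = 5.8147 kWh/t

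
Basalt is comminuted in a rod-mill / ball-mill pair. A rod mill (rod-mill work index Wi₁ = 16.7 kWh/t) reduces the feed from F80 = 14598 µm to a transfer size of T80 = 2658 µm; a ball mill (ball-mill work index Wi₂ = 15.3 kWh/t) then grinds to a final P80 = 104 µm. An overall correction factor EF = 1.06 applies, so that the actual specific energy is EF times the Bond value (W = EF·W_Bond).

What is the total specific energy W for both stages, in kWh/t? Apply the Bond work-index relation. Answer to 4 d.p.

Bond:  W = 10 Wi (1/√P − 1/√F)
Stage 1 (14598→2658 µm, Wi₁=16.7): W₁ = 10·16.7·(0.019396 − 0.008277) = 1.8570 kWh/t
Stage 2 (2658→104 µm, Wi₂=15.3): W₂ = 10·15.3·(0.098058 − 0.019396) = 12.0352 kWh/t
W = W₁ + W₂ = 1.8570 + 12.0352 = 13.8922 kWh/t
Apply correction: 13.8922 × 1.06 = 14.7258 kWh/t

W = 14.7258 kWh/t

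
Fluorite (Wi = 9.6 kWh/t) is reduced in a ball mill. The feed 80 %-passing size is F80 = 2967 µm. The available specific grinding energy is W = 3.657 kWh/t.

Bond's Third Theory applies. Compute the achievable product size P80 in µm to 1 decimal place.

P80 = 313.8 µm

W = 10 Wi (P80^-0.5 − F80^-0.5)
P80^-0.5 = F80^-0.5 + W/(10 Wi)
  = 3.6570/(10·9.6) + 1/√2967 = 0.038094 + 0.018359 = 0.056452
P80 = (1/0.056452)² = 17.7140² = 313.79 µm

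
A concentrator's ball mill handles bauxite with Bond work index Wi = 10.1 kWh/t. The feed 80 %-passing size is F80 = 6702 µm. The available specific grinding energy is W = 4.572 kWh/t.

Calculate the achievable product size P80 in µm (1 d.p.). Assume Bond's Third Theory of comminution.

W = 10·Wi·(P80^(-½) − F80^(-½))
⇒ 1/√P80 = W/(10 Wi) + 1/√F80
  = 4.5720/(10·10.1) + 1/√6702 = 0.045267 + 0.012215 = 0.057482
P80 = (1/0.057482)² = 17.3966² = 302.64 µm

P80 = 302.6 µm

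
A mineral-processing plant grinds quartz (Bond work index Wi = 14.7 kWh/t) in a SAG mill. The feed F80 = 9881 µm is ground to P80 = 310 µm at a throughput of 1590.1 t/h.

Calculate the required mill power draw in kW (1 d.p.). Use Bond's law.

P = 10924.3 kW

W = 10 Wi (1/√P80 − 1/√F80)  [Bond]
W = 10·14.7·(1/√310 − 1/√9881) = 10·14.7·(0.046736) = 6.8702 kWh/t
P = W·T = 6.8702·1590.1 = 10924.3 kW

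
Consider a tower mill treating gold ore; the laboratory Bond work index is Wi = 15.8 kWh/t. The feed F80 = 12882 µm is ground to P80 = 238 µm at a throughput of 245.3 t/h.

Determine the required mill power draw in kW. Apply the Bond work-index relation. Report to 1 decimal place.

W = 10 Wi / √P80 − 10 Wi / √F80
W = 10·15.8·(1/√238 − 1/√12882) = 10·15.8·(0.056010) = 8.8495 kWh/t
Mill draw = 8.8495 × 245.3 = 2170.8 kW

P = 2170.8 kW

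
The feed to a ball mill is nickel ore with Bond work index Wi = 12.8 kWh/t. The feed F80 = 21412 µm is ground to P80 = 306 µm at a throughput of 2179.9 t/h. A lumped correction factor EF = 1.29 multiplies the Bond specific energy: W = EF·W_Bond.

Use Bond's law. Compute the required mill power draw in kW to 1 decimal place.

P = 18116.8 kW

W = 10 Wi (1/√P80 − 1/√F80)  [Bond]
W = 10·12.8·(1/√306 − 1/√21412) = 10·12.8·(0.050332) = 6.4425 kWh/t
With EF = 1.29: W = 6.4425·1.29 = 8.3109 kWh/t
P = W·T = 8.3109·2179.9 = 18116.8 kW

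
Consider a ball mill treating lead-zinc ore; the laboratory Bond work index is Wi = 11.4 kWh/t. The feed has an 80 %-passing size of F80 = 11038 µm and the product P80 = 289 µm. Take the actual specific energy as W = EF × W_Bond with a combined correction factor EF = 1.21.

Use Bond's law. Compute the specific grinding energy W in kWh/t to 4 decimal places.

W = 10 Wi / √P80 − 10 Wi / √F80
1/√289 = 0.058824;  1/√11038 = 0.009518
W = 10·11.4·(0.058824 − 0.009518) = 5.6208 kWh/t
Corrected W = EF·W_Bond = 1.21·5.6208 = 6.8012 kWh/t

W = 6.8012 kWh/t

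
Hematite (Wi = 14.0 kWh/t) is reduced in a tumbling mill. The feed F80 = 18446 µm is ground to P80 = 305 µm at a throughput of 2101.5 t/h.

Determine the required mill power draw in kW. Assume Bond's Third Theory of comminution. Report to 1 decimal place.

P = 14680.2 kW

W = 10 Wi (P80^-0.5 − F80^-0.5)
W = 10·14.0·(1/√305 − 1/√18446) = 10·14.0·(0.049897) = 6.9856 kWh/t
P_mill = W·ṁ = 6.9856·2101.5 = 14680.2 kW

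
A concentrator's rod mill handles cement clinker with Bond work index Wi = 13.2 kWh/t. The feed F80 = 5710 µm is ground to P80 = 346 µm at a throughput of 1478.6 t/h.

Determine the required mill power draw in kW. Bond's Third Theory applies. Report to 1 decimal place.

Bond: W = 10·Wi·(1/√P80 − 1/√F80)
W = 10·13.2·(1/√346 − 1/√5710) = 10·13.2·(0.040527) = 5.3495 kWh/t
P_mill = W·ṁ = 5.3495·1478.6 = 7909.8 kW

P = 7909.8 kW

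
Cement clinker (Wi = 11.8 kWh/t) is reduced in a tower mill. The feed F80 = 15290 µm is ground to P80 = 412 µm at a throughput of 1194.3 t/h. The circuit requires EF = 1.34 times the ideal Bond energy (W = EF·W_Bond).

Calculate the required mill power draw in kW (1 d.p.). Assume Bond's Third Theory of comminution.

Bond: W = 10·Wi·(1/√P80 − 1/√F80)
W = 10·11.8·(1/√412 − 1/√15290) = 10·11.8·(0.041179) = 4.8592 kWh/t
W_actual = 1.34 × 4.8592 = 6.5113 kWh/t
P = W·T = 6.5113·1194.3 = 7776.4 kW

P = 7776.4 kW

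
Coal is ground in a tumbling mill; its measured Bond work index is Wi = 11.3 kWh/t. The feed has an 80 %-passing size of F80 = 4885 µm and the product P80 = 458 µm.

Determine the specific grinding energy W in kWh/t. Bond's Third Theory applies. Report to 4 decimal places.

W_Bond = 10·Wi·(1/√P₈₀ − 1/√F₈₀)
1/√458 = 0.046727;  1/√4885 = 0.014308
W = 10·11.3·(0.046727 − 0.014308) = 3.6634 kWh/t

W = 3.6634 kWh/t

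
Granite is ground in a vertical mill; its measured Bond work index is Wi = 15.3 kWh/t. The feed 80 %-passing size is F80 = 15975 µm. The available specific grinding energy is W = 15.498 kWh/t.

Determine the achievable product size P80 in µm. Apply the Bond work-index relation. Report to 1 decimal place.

Bond: W = 10·Wi·(1/√P80 − 1/√F80)
⇒ 1/√P80 = W/(10 Wi) + 1/√F80
  = 15.4980/(10·15.3) + 1/√15975 = 0.101294 + 0.007912 = 0.109206
P80 = (1/0.109206)² = 9.1570² = 83.85 µm

P80 = 83.9 µm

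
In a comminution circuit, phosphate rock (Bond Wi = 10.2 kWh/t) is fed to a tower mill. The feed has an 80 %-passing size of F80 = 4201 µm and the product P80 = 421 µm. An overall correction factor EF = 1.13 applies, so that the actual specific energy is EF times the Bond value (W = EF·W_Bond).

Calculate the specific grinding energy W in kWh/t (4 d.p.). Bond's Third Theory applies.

W = 10·Wi·(P80^(-½) − F80^(-½))
1/√421 = 0.048737;  1/√4201 = 0.015428
W = 10·10.2·(0.048737 − 0.015428) = 3.3975 kWh/t
W_actual = 1.13 × 3.3975 = 3.8391 kWh/t

W = 3.8391 kWh/t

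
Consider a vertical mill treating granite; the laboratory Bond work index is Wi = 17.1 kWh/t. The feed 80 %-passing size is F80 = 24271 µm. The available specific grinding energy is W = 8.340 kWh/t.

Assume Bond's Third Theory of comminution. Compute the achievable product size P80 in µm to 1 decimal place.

Bond: W = 10·Wi·(1/√P80 − 1/√F80)
1/√P80 = 1/√F80 + W/(10·Wi)
  = 8.3400/(10·17.1) + 1/√24271 = 0.048772 + 0.006419 = 0.055191
P80 = (1/0.055191)² = 18.1190² = 328.30 µm

P80 = 328.3 µm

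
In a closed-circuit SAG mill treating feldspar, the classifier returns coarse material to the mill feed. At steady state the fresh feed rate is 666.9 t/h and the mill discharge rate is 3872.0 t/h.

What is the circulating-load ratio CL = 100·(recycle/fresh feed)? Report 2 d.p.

CL = 480.60 %

Steady state: M = F + R.
R = M − F = 3872.0 − 666.9 = 3205.1 t/h
CL = 100·R/F = 100·3205.1/666.9 = 480.60 %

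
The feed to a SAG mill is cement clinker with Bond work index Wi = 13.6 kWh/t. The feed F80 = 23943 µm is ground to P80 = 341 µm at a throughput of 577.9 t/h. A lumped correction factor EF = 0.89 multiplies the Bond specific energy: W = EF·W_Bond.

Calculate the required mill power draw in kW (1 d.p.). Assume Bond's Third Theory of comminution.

P = 3335.9 kW

W = 10·Wi·[P80^(−½) − F80^(−½)]
W = 10·13.6·(1/√341 − 1/√23943) = 10·13.6·(0.047690) = 6.4859 kWh/t
Corrected W = EF·W_Bond = 0.89·6.4859 = 5.7724 kWh/t
Mill draw = 5.7724 × 577.9 = 3335.9 kW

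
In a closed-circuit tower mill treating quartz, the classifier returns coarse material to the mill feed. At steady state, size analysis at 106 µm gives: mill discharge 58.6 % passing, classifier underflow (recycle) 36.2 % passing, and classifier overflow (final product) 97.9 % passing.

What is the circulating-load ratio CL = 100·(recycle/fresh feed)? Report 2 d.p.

CL = 175.45 %

Mass balance on the −106 µm fraction:
(1+r)d = ru + o → r = (o−d)/(d−u)
r = (97.9 − 58.6)/(58.6 − 36.2) = 39.3/22.4 = 1.7545
CL = 100·r = 175.45 %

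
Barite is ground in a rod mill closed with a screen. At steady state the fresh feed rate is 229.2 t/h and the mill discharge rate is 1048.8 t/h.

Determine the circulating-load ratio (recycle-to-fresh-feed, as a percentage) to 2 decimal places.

M = F + R at steady state, so:
R = M − F = 1048.8 − 229.2 = 819.6 t/h
CL = 100·R/F = 100·819.6/229.2 = 357.59 %

CL = 357.59 %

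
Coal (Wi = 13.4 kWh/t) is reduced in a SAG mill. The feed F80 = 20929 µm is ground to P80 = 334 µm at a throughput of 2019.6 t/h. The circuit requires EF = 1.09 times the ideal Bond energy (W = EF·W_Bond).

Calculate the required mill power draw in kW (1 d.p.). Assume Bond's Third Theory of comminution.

P = 14101.7 kW

W_Bond = 10·Wi·(1/√P₈₀ − 1/√F₈₀)
W = 10·13.4·(1/√334 − 1/√20929) = 10·13.4·(0.047805) = 6.4059 kWh/t
Apply correction: 6.4059 × 1.09 = 6.9824 kWh/t
P_mill = W·ṁ = 6.9824·2019.6 = 14101.7 kW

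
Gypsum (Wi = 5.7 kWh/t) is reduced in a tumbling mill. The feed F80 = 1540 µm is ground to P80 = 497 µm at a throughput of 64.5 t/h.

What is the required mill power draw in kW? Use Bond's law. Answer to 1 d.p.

P = 71.2 kW

Bond: W = 10·Wi·(1/√P80 − 1/√F80)
W = 10·5.7·(1/√497 − 1/√1540) = 10·5.7·(0.019374) = 1.1043 kWh/t
Mill draw = 1.1043 × 64.5 = 71.2 kW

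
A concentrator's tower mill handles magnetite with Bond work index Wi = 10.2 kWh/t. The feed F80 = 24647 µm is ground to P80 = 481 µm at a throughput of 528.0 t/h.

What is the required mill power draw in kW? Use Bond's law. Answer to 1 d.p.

Bond: W = 10·Wi·(1/√P80 − 1/√F80)
W = 10·10.2·(1/√481 − 1/√24647) = 10·10.2·(0.039226) = 4.0011 kWh/t
Mill draw = 4.0011 × 528.0 = 2112.6 kW

P = 2112.6 kW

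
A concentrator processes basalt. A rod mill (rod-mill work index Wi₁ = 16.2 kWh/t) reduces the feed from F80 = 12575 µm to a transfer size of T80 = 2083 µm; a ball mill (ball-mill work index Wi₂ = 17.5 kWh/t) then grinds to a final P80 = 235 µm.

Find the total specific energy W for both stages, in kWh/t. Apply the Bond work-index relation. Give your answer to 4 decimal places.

W = 9.6863 kWh/t

W = 10·Wi·(P80^(-½) − F80^(-½))
Stage 1 (12575→2083 µm, Wi₁=16.2): W₁ = 10·16.2·(0.021911 − 0.008918) = 2.1049 kWh/t
Stage 2 (2083→235 µm, Wi₂=17.5): W₂ = 10·17.5·(0.065233 − 0.021911) = 7.5814 kWh/t
W = W₁ + W₂ = 2.1049 + 7.5814 = 9.6863 kWh/t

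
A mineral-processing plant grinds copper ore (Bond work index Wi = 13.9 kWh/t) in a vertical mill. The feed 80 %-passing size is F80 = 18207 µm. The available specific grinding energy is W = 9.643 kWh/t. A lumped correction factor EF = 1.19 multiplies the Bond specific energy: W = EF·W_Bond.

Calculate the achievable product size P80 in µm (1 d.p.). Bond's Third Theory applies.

W = 10 Wi (1/√P80 − 1/√F80)  [Bond]
W_Bond = W / EF = 9.643 / 1.19 = 8.1034 kWh/t
⇒ 1/√P80 = W_Bond/(10·Wi) + 1/√F80
  = 8.1034/(10·13.9) + 1/√18207 = 0.058298 + 0.007411 = 0.065709
P80 = (1/0.065709)² = 15.2187² = 231.61 µm

P80 = 231.6 µm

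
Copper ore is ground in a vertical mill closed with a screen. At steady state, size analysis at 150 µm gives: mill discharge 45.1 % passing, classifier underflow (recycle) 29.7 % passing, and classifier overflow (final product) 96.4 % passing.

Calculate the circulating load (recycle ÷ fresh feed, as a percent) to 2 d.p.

CL = 333.12 %

Mass balance on the −150 µm fraction:
(1+r)d = ru + o → r = (o−d)/(d−u)
r = (96.4 − 45.1)/(45.1 − 29.7) = 51.3/15.4 = 3.3312
CL = 100·r = 333.12 %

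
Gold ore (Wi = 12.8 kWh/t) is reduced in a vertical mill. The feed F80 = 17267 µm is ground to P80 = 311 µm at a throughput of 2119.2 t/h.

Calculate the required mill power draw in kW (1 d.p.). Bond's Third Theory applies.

P = 13317.3 kW

W_Bond = 10·Wi·(1/√P₈₀ − 1/√F₈₀)
W = 10·12.8·(1/√311 − 1/√17267) = 10·12.8·(0.049095) = 6.2841 kWh/t
Power = W × throughput = 6.2841 kWh/t × 2119.2 t/h = 13317.3 kW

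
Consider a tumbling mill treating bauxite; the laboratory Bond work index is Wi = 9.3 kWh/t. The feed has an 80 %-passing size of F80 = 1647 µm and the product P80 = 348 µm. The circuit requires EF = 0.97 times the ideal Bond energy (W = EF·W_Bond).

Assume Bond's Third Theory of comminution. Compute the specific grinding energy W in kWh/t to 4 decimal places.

W = 10 Wi / √P80 − 10 Wi / √F80
1/√348 = 0.053606;  1/√1647 = 0.024641
W = 10·9.3·(0.053606 − 0.024641) = 2.6937 kWh/t
W_actual = 0.97 × 2.6937 = 2.6129 kWh/t

W = 2.6129 kWh/t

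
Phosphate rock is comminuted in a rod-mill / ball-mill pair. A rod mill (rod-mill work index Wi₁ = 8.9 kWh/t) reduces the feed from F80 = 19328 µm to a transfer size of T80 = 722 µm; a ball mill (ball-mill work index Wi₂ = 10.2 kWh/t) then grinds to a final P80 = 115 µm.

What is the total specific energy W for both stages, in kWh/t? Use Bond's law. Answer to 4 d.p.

W_Bond = 10·Wi·(1/√P₈₀ − 1/√F₈₀)
Stage 1 (19328→722 µm, Wi₁=8.9): W₁ = 10·8.9·(0.037216 − 0.007193) = 2.6721 kWh/t
Stage 2 (722→115 µm, Wi₂=10.2): W₂ = 10·10.2·(0.093250 − 0.037216) = 5.7155 kWh/t
W = W₁ + W₂ = 2.6721 + 5.7155 = 8.3876 kWh/t

W = 8.3876 kWh/t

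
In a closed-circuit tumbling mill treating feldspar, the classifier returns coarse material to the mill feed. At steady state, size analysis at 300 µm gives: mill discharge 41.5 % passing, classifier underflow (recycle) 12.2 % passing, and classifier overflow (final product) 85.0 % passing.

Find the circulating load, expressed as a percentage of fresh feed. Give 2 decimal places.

CL = 148.46 %

Two-product formula at 300 µm:
(1+r)·d = r·u + o ⇒ r = (o−d)/(d−u)
r = (85.0 − 41.5)/(41.5 − 12.2) = 43.5/29.3 = 1.4846
CL = 100·r = 148.46 %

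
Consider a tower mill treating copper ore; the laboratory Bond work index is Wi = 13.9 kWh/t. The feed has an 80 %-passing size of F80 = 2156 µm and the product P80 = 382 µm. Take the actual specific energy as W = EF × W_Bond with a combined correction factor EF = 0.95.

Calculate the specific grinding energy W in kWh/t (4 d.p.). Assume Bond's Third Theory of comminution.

W = 3.9124 kWh/t

W = 10 Wi (1/√P80 − 1/√F80)  [Bond]
1/√382 = 0.051164;  1/√2156 = 0.021537
W = 10·13.9·(0.051164 − 0.021537) = 4.1183 kWh/t
Corrected W = EF·W_Bond = 0.95·4.1183 = 3.9124 kWh/t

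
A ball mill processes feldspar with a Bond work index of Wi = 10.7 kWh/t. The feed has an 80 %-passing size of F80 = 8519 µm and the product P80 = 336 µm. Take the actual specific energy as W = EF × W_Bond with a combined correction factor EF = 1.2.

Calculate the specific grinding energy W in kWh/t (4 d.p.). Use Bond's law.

Bond: W = 10·Wi·(1/√P80 − 1/√F80)
1/√336 = 0.054554;  1/√8519 = 0.010834
W = 10·10.7·(0.054554 − 0.010834) = 4.6780 kWh/t
With EF = 1.2: W = 4.6780·1.2 = 5.6137 kWh/t

W = 5.6137 kWh/t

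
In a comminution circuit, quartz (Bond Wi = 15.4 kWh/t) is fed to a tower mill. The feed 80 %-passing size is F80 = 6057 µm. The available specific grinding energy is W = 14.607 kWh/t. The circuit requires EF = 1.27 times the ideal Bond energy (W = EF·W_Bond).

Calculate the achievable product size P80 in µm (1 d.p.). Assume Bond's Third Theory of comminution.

W = 10·Wi·(P80^(-½) − F80^(-½))
W_Bond = W / EF = 14.607 / 1.27 = 11.5016 kWh/t
P80^(−½) = W_Bond/(10 Wi) + F80^(−½)
  = 11.5016/(10·15.4) + 1/√6057 = 0.074686 + 0.012849 = 0.087535
P80 = (1/0.087535)² = 11.4241² = 130.51 µm

P80 = 130.5 µm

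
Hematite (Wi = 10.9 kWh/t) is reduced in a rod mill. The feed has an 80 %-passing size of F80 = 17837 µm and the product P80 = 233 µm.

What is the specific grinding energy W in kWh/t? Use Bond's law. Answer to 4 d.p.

W = 10·Wi·[P80^(−½) − F80^(−½)]
1/√233 = 0.065512;  1/√17837 = 0.007488
W = 10·10.9·(0.065512 − 0.007488) = 6.3247 kWh/t

W = 6.3247 kWh/t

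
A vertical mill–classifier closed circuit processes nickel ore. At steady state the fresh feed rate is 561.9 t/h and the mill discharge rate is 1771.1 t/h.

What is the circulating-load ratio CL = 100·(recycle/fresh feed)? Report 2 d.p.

CL = 215.20 %

M = F + R at steady state, so:
R = M − F = 1771.1 − 561.9 = 1209.2 t/h
CL = 100·R/F = 100·1209.2/561.9 = 215.20 %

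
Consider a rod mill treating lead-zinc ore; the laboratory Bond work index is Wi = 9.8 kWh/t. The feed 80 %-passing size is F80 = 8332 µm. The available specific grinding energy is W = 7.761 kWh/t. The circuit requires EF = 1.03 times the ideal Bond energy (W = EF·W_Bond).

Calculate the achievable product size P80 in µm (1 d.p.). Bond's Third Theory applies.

P80 = 129.6 µm

Bond: W = 10·Wi·(1/√P80 − 1/√F80)
W_Bond = W / EF = 7.761 / 1.03 = 7.5350 kWh/t
⇒ 1/√P80 = W_Bond/(10 Wi) + 1/√F80
  = 7.5350/(10·9.8) + 1/√8332 = 0.076887 + 0.010955 = 0.087843
P80 = (1/0.087843)² = 11.3840² = 129.60 µm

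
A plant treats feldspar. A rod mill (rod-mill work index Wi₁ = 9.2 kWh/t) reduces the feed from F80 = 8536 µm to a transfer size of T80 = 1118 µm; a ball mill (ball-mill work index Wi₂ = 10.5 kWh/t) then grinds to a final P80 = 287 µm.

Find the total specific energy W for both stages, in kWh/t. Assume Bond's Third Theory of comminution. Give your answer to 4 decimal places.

W_Bond = 10·Wi·(1/√P₈₀ − 1/√F₈₀)
Stage 1 (8536→1118 µm, Wi₁=9.2): W₁ = 10·9.2·(0.029907 − 0.010824) = 1.7557 kWh/t
Stage 2 (1118→287 µm, Wi₂=10.5): W₂ = 10·10.5·(0.059028 − 0.029907) = 3.0577 kWh/t
W = W₁ + W₂ = 1.7557 + 3.0577 = 4.8134 kWh/t

W = 4.8134 kWh/t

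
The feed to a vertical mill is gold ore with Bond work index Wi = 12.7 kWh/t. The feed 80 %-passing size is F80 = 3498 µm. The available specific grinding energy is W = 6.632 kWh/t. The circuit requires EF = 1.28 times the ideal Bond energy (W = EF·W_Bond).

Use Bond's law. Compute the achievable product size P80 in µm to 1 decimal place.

W = 10 Wi / √P80 − 10 Wi / √F80
W_Bond = W / EF = 6.632 / 1.28 = 5.1812 kWh/t
⇒ 1/√P80 = W_Bond/(10 Wi) + 1/√F80
  = 5.1812/(10·12.7) + 1/√3498 = 0.040797 + 0.016908 = 0.057705
P80 = (1/0.057705)² = 17.3295² = 300.31 µm

P80 = 300.3 µm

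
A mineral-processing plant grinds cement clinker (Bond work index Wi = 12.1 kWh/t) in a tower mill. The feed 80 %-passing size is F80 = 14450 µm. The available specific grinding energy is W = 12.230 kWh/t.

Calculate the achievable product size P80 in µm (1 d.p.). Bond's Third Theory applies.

Bond: W = 10·Wi·(1/√P80 − 1/√F80)
P80^(−½) = W/(10 Wi) + F80^(−½)
  = 12.2300/(10·12.1) + 1/√14450 = 0.101074 + 0.008319 = 0.109393
P80 = (1/0.109393)² = 9.1413² = 83.56 µm

P80 = 83.6 µm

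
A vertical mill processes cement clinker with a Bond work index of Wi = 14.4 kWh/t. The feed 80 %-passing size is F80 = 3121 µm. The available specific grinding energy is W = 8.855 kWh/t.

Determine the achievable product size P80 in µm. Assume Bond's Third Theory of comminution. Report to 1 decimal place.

W_Bond = 10·Wi·(1/√P₈₀ − 1/√F₈₀)
P80^-0.5 = F80^-0.5 + W/(10 Wi)
  = 8.8550/(10·14.4) + 1/√3121 = 0.061493 + 0.017900 = 0.079393
P80 = (1/0.079393)² = 12.5956² = 158.65 µm

P80 = 158.6 µm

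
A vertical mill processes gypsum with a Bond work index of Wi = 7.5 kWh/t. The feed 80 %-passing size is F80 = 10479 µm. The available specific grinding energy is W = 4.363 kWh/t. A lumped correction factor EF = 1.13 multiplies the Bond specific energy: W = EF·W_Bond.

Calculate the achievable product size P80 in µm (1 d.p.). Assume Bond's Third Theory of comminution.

P80 = 266.6 µm

W_Bond = 10·Wi·(1/√P₈₀ − 1/√F₈₀)
W_Bond = W / EF = 4.363 / 1.13 = 3.8611 kWh/t
P80^-0.5 = F80^-0.5 + W_Bond/(10 Wi)
  = 3.8611/(10·7.5) + 1/√10479 = 0.051481 + 0.009769 = 0.061250
P80 = (1/0.061250)² = 16.3266² = 266.56 µm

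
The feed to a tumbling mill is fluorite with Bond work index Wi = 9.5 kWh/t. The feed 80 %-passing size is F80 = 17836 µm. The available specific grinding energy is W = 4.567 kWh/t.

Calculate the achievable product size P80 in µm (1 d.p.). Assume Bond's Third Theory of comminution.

W_Bond = 10·Wi·(1/√P₈₀ − 1/√F₈₀)
P80^(−½) = W/(10 Wi) + F80^(−½)
  = 4.5670/(10·9.5) + 1/√17836 = 0.048074 + 0.007488 = 0.055561
P80 = (1/0.055561)² = 17.9981² = 323.93 µm

P80 = 323.9 µm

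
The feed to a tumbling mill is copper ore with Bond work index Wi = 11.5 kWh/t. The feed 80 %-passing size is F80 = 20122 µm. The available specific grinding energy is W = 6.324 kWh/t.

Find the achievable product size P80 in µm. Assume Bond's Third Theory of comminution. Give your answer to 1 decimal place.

W = 10·Wi·(P80^(-½) − F80^(-½))
⇒ 1/√P80 = W/(10·Wi) + 1/√F80
  = 6.3240/(10·11.5) + 1/√20122 = 0.054991 + 0.007050 = 0.062041
P80 = (1/0.062041)² = 16.1184² = 259.80 µm

P80 = 259.8 µm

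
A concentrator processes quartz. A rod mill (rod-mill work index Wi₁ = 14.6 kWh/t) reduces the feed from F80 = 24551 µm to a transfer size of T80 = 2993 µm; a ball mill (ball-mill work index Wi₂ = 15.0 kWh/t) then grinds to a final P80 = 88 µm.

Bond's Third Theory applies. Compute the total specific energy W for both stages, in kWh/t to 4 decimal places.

W = 14.9851 kWh/t

Bond:  W = 10 Wi (1/√P − 1/√F)
Stage 1 (24551→2993 µm, Wi₁=14.6): W₁ = 10·14.6·(0.018279 − 0.006382) = 1.7369 kWh/t
Stage 2 (2993→88 µm, Wi₂=15.0): W₂ = 10·15.0·(0.106600 − 0.018279) = 13.2482 kWh/t
W = W₁ + W₂ = 1.7369 + 13.2482 = 14.9851 kWh/t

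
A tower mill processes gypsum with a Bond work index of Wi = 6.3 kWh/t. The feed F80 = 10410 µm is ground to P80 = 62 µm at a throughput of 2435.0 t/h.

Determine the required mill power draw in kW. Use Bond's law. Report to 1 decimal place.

P = 17978.9 kW

W = 10 Wi (1/√P80 − 1/√F80)  [Bond]
W = 10·6.3·(1/√62 − 1/√10410) = 10·6.3·(0.117199) = 7.3835 kWh/t
Mill draw = 7.3835 × 2435.0 = 17978.9 kW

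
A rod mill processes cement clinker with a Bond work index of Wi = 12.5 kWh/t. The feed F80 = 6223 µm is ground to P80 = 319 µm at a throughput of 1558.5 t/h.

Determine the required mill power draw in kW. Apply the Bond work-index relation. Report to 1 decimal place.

P = 8437.9 kW

W = 10 Wi / √P80 − 10 Wi / √F80
W = 10·12.5·(1/√319 − 1/√6223) = 10·12.5·(0.043313) = 5.4141 kWh/t
Power = W × throughput = 5.4141 kWh/t × 1558.5 t/h = 8437.9 kW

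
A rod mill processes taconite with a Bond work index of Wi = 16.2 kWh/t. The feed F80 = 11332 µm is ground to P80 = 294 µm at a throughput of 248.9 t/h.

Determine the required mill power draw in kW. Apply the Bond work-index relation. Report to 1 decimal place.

W_Bond = 10·Wi·(1/√P₈₀ − 1/√F₈₀)
W = 10·16.2·(1/√294 − 1/√11332) = 10·16.2·(0.048927) = 7.9262 kWh/t
Mill draw = 7.9262 × 248.9 = 1972.8 kW

P = 1972.8 kW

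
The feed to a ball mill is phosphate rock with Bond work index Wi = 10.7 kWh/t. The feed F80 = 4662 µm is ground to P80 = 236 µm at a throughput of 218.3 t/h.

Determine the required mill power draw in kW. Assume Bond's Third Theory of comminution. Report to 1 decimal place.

P = 1178.4 kW

W = 10·Wi·(P80^(-½) − F80^(-½))
W = 10·10.7·(1/√236 − 1/√4662) = 10·10.7·(0.050449) = 5.3980 kWh/t
Mill draw = 5.3980 × 218.3 = 1178.4 kW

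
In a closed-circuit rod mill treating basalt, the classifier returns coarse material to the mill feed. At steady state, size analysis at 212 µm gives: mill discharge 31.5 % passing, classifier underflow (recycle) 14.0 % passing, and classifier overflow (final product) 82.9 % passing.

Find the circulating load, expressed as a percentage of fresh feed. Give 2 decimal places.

CL = 293.71 %

Let r = R/F. Size balance at 212 µm:
r = (o − d)/(d − u)
r = (82.9 − 31.5)/(31.5 − 14.0) = 51.4/17.5 = 2.9371
CL = 100·r = 293.71 %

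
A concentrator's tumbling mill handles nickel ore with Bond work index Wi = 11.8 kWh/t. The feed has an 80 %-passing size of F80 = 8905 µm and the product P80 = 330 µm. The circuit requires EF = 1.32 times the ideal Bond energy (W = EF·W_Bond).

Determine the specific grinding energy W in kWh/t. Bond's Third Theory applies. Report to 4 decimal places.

Bond: W = 10·Wi·(1/√P80 − 1/√F80)
1/√330 = 0.055048;  1/√8905 = 0.010597
W = 10·11.8·(0.055048 − 0.010597) = 5.2452 kWh/t
W_actual = 1.32 × 5.2452 = 6.9237 kWh/t

W = 6.9237 kWh/t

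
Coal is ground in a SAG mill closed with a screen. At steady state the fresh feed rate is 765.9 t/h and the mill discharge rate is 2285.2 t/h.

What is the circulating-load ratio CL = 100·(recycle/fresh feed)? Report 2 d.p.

Discharge = new feed + return, hence
R = M − F = 2285.2 − 765.9 = 1519.3 t/h
CL = 100·R/F = 100·1519.3/765.9 = 198.37 %

CL = 198.37 %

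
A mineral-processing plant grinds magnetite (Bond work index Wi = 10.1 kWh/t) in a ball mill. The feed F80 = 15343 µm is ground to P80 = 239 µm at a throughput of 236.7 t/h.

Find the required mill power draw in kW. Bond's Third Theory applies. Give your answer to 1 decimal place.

Bond:  W = 10 Wi (1/√P − 1/√F)
W = 10·10.1·(1/√239 − 1/√15343) = 10·10.1·(0.056611) = 5.7178 kWh/t
Mill draw = 5.7178 × 236.7 = 1353.4 kW

P = 1353.4 kW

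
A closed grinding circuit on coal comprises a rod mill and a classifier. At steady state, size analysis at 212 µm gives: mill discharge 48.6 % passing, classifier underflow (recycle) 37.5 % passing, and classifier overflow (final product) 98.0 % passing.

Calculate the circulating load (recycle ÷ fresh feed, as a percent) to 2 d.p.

Let r = R/F. Size balance at 212 µm:
r = (o − d)/(d − u)
r = (98.0 − 48.6)/(48.6 − 37.5) = 49.4/11.1 = 4.4505
CL = 100·r = 445.05 %

CL = 445.05 %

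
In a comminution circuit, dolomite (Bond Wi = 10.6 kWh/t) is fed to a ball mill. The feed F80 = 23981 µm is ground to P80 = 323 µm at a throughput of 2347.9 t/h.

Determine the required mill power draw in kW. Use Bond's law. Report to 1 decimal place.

P = 12240.8 kW

W = 10·Wi·[P80^(−½) − F80^(−½)]
W = 10·10.6·(1/√323 − 1/√23981) = 10·10.6·(0.049184) = 5.2135 kWh/t
P = W·T = 5.2135·2347.9 = 12240.8 kW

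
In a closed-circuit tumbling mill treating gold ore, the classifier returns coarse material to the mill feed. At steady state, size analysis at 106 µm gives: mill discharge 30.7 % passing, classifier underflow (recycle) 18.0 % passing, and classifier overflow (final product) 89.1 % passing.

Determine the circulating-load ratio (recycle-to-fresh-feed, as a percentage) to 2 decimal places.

CL = 459.84 %

Classifier node, passing 106 µm:
(1+r)·d = r·u + o ⇒ r = (o−d)/(d−u)
r = (89.1 − 30.7)/(30.7 − 18.0) = 58.4/12.7 = 4.5984
CL = 100·r = 459.84 %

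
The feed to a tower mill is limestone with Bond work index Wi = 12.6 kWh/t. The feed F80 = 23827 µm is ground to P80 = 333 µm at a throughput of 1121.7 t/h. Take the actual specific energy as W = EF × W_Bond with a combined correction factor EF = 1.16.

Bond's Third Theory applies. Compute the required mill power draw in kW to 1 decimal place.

W = 10·Wi·[P80^(−½) − F80^(−½)]
W = 10·12.6·(1/√333 − 1/√23827) = 10·12.6·(0.048321) = 6.0885 kWh/t
With EF = 1.16: W = 6.0885·1.16 = 7.0626 kWh/t
Power = W × throughput = 7.0626 kWh/t × 1121.7 t/h = 7922.2 kW

P = 7922.2 kW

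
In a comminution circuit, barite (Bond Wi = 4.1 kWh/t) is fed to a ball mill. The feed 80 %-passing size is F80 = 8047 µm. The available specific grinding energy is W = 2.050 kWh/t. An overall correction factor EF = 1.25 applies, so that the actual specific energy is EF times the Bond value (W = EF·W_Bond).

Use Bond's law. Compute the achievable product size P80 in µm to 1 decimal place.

P80 = 382.3 µm

Bond:  W = 10 Wi (1/√P − 1/√F)
W_Bond = W / EF = 2.050 / 1.25 = 1.6400 kWh/t
P80^(−½) = W_Bond/(10 Wi) + F80^(−½)
  = 1.6400/(10·4.1) + 1/√8047 = 0.040000 + 0.011148 = 0.051148
P80 = (1/0.051148)² = 19.5512² = 382.25 µm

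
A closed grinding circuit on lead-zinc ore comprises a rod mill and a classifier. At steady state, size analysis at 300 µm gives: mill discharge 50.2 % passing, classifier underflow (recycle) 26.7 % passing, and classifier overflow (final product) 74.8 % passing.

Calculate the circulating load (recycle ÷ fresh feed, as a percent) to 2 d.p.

CL = 104.68 %

Mass balance on the −300 µm fraction:
(1+r)·d = r·u + o ⇒ r = (o−d)/(d−u)
r = (74.8 − 50.2)/(50.2 − 26.7) = 24.6/23.5 = 1.0468
CL = 100·r = 104.68 %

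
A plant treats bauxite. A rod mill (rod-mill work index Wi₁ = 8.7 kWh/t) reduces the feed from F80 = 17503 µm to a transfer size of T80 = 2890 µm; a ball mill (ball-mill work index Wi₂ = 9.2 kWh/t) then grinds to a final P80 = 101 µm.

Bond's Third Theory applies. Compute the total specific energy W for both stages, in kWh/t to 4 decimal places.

W = 8.4037 kWh/t

Bond:  W = 10 Wi (1/√P − 1/√F)
Stage 1 (17503→2890 µm, Wi₁=8.7): W₁ = 10·8.7·(0.018602 − 0.007559) = 0.9607 kWh/t
Stage 2 (2890→101 µm, Wi₂=9.2): W₂ = 10·9.2·(0.099504 − 0.018602) = 7.4430 kWh/t
W = W₁ + W₂ = 0.9607 + 7.4430 = 8.4037 kWh/t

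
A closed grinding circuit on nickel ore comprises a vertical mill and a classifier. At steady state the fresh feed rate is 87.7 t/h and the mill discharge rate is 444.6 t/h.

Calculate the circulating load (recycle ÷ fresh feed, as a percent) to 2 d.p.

M = F + R at steady state, so:
R = M − F = 444.6 − 87.7 = 356.9 t/h
CL = 100·R/F = 100·356.9/87.7 = 406.96 %

CL = 406.96 %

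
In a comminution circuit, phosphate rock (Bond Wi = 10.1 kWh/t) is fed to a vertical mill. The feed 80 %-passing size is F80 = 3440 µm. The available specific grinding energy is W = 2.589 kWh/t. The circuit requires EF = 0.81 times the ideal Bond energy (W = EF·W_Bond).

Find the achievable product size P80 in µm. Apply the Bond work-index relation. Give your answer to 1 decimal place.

W = 10·Wi·(P80^(-½) − F80^(-½))
W_Bond = W / EF = 2.589 / 0.81 = 3.1963 kWh/t
1/√P80 = 1/√F80 + W_Bond/(10·Wi)
  = 3.1963/(10·10.1) + 1/√3440 = 0.031646 + 0.017050 = 0.048696
P80 = (1/0.048696)² = 20.5354² = 421.70 µm

P80 = 421.7 µm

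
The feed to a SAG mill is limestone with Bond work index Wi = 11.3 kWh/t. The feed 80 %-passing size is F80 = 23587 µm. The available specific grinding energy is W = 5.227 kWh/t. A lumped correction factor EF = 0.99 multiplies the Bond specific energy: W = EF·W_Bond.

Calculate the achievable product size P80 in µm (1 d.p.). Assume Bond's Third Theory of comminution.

W_Bond = 10·Wi·(1/√P₈₀ − 1/√F₈₀)
W_Bond = W / EF = 5.227 / 0.99 = 5.2798 kWh/t
1/√P80 = 1/√F80 + W_Bond/(10·Wi)
  = 5.2798/(10·11.3) + 1/√23587 = 0.046724 + 0.006511 = 0.053235
P80 = (1/0.053235)² = 18.7846² = 352.86 µm

P80 = 352.9 µm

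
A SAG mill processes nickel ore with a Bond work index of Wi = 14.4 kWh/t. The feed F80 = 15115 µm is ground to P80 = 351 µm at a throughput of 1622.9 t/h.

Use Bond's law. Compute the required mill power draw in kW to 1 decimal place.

W_Bond = 10·Wi·(1/√P₈₀ − 1/√F₈₀)
W = 10·14.4·(1/√351 − 1/√15115) = 10·14.4·(0.045242) = 6.5149 kWh/t
P = W·T = 6.5149·1622.9 = 10573.0 kW

P = 10573.0 kW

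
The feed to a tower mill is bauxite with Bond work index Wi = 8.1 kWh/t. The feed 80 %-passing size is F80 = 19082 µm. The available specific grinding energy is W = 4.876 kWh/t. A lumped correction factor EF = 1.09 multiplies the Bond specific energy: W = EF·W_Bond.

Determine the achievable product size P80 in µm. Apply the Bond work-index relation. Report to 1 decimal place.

Bond:  W = 10 Wi (1/√P − 1/√F)
W_Bond = W / EF = 4.876 / 1.09 = 4.4734 kWh/t
1/√P80 = 1/√F80 + W_Bond/(10·Wi)
  = 4.4734/(10·8.1) + 1/√19082 = 0.055227 + 0.007239 = 0.062466
P80 = (1/0.062466)² = 16.0086² = 256.28 µm

P80 = 256.3 µm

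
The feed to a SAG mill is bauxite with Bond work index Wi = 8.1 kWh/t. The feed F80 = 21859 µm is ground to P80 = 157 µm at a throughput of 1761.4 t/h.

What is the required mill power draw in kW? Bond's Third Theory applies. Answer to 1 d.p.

Bond: W = 10·Wi·(1/√P80 − 1/√F80)
W = 10·8.1·(1/√157 − 1/√21859) = 10·8.1·(0.073045) = 5.9166 kWh/t
Power = W × throughput = 5.9166 kWh/t × 1761.4 t/h = 10421.6 kW

P = 10421.6 kW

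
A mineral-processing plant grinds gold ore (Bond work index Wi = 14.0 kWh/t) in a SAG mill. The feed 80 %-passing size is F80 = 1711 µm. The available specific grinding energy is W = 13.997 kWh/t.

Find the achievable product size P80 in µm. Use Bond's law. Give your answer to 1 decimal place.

P80 = 64.9 µm

W = 10·Wi·(P80^(-½) − F80^(-½))
1/√P80 = 1/√F80 + W/(10·Wi)
  = 13.9970/(10·14.0) + 1/√1711 = 0.099979 + 0.024175 = 0.124154
P80 = (1/0.124154)² = 8.0545² = 64.88 µm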